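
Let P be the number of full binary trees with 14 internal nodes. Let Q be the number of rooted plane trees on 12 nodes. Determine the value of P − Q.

2615654

The number of full binary trees on 14 internal nodes is the Catalan number C_14. So P = C_14 = 2674440.
A rooted plane tree on 12 nodes has 11 edges, and such trees are counted by C_11. So Q = C_11 = 58786.
P − Q = 2674440 − 58786 = 2615654.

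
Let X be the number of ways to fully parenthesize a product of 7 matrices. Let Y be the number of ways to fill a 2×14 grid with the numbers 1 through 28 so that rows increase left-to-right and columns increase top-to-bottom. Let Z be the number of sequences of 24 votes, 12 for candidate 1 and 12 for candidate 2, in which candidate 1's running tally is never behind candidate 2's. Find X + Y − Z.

Parenthesizations of m factors correspond to full binary trees with m leaves, counted by C_{m−1}; m = 7 gives C_6. So X = C_6 = 132.
By the hook-length formula (or a Dyck-path bijection), SYT of shape 2×14 number C_14. So Y = C_14 = 2674440.
Ballot sequences with n votes each where one side never trails are Dyck words, counted by C_n; here n = 12. So Z = C_12 = 208012.
X + Y − Z = 132 + 2674440 − 208012 = 2466560.

2466560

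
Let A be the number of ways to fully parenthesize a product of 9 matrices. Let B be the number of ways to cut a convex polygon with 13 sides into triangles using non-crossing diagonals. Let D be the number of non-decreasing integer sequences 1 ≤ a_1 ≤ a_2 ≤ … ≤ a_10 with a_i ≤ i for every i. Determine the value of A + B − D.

Ways to associate a product of 9 factors correspond to binary trees on 9 leaves, so the count is C_8. So A = C_8 = 1430.
A convex 13-gon is triangulated into 11 triangles, and the number of such triangulations is the Catalan number C_{13−2} = C_11. So B = C_11 = 58786.
Such sub-staircase sequences of length n are counted by C_n; here n = 10. So D = C_10 = 16796.
A + B − D = 1430 + 58786 − 16796 = 43420.

43420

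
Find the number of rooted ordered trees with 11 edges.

58786

Rooted ordered trees with n edges are counted by C_n; here n = 11.
C_11 = 58786.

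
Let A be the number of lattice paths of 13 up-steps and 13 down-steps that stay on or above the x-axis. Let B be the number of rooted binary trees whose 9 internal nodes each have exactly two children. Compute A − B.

Dyck paths of semilength n (length 2n) are counted by C_n; here n = 13. So A = C_13 = 742900.
Full binary trees with n internal nodes are counted by C_n; here n = 9. So B = C_9 = 4862.
A − B = 742900 − 4862 = 738038.

738038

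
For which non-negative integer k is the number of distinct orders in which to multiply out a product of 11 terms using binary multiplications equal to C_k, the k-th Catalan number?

10

Ways to associate a product of 11 factors correspond to binary trees on 11 leaves, so the count is C_10.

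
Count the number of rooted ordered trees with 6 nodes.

42

Rooted ordered (plane) trees on m nodes have m−1 edges and are counted by C_{m−1}; m = 6 gives C_5.
C_5 = C_4 · 2(2·4+1)/(4+2) = 14 · 18/6 = 42.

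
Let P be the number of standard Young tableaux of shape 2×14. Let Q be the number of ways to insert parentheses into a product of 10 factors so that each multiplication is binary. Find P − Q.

2669578

By the hook-length formula (or a Dyck-path bijection), SYT of shape 2×14 number C_14. So P = C_14 = 2674440.
Parenthesizations of m factors correspond to full binary trees with m leaves, counted by C_{m−1}; m = 10 gives C_9. So Q = C_9 = 4862.
P − Q = 2674440 − 4862 = 2669578.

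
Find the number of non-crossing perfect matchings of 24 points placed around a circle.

208012

Pairing 24 circle points by 12 non-crossing chords gives C_12 matchings.
C_12 = C(24,12)/13 = 2704156/13 = 208012.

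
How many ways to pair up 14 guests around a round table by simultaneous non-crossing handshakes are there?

429

Non-crossing handshake pairings of 2n people are counted by C_n; 14 people gives n = 7.
C_7 = 429.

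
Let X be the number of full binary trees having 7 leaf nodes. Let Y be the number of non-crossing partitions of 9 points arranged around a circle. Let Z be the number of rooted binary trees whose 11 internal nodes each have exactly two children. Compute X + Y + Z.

Full binary trees with 7 leaves have 7−1 = 6 internal nodes, so there are C_6 of them. So X = C_6 = 132.
Non-crossing partitions of an n-element set are counted by C_n; here n = 9. So Y = C_9 = 4862.
The number of full binary trees on 11 internal nodes is the Catalan number C_11. So Z = C_11 = 58786.
X + Y + Z = 132 + 4862 + 58786 = 63780.

63780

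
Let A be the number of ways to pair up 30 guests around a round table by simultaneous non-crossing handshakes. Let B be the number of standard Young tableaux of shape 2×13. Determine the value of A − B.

8951945

Non-crossing handshake pairings of 2n people are counted by C_n; 30 people gives n = 15. So A = C_15 = 9694845.
Standard Young tableaux of shape 2×n are counted by C_n; here n = 13. So B = C_13 = 742900.
A − B = 9694845 − 742900 = 8951945.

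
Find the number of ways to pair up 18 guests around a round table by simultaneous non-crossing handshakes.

4862

Non-crossing handshake pairings of 2n people are counted by C_n; 18 people gives n = 9.
C_9 = 4862.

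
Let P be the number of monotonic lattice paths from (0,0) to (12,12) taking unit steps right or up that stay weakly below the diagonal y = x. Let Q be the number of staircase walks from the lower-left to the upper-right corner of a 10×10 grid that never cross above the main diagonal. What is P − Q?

191216

Sub-diagonal monotone paths from (0,0) to (12,12) biject with Dyck paths of semilength 12, giving C_12. So P = C_12 = 208012.
Sub-diagonal monotone paths from (0,0) to (10,10) biject with Dyck paths of semilength 10, giving C_10. So Q = C_10 = 16796.
P − Q = 208012 − 16796 = 191216.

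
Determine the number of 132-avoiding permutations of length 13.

742900

Permutations of [n] avoiding any single length-3 pattern are counted by C_n; here n = 13.
C_13 = C(26,13)/14 = 10400600/14 = 742900.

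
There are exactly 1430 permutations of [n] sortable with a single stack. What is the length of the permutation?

8

Stack-sortable permutations of [n] are counted by C_n; 1430 = C_8.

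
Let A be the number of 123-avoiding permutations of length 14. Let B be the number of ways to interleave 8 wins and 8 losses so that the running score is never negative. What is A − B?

Permutations of [n] avoiding any single length-3 pattern are counted by C_n; here n = 14. So A = C_14 = 2674440.
Ballot sequences with n votes each where one side never trails are Dyck words, counted by C_n; here n = 8. So B = C_8 = 1430.
A − B = 2674440 − 1430 = 2673010.

2673010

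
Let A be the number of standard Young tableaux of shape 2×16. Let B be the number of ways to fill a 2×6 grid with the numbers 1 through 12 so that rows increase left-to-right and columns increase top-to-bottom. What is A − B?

Standard Young tableaux of shape 2×n are counted by C_n; here n = 16. So A = C_16 = 35357670.
Standard Young tableaux of shape 2×n are counted by C_n; here n = 6. So B = C_6 = 132.
A − B = 35357670 − 132 = 35357538.

35357538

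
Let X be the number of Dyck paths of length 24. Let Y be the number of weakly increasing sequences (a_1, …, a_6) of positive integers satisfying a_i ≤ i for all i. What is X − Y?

207880

Paths of 12 up- and 12 down-steps that never dip below the axis are Dyck paths; their count is C_12. So X = C_12 = 208012.
Weakly increasing sequences with a_i ≤ i biject with Dyck paths of semilength 6, so there are C_6. So Y = C_6 = 132.
X − Y = 208012 − 132 = 207880.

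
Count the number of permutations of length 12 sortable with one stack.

208012

Stack-sortable permutations are exactly the 231-avoiding ones, counted by C_n; here n = 12.
C_12 = 208012.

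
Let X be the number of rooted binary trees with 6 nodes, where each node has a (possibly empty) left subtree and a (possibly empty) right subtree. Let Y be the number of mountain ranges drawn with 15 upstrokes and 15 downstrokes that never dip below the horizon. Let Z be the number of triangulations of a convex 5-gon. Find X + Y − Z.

9694972

There are C_n binary search tree shapes on n keys; with n = 6 that is C_6. So X = C_6 = 132.
Dyck paths of semilength n (length 2n) are counted by C_n; here n = 15. So Y = C_15 = 9694845.
A convex 5-gon is triangulated into 3 triangles, and the number of such triangulations is the Catalan number C_{5−2} = C_3. So Z = C_3 = 5.
X + Y − Z = 132 + 9694845 − 5 = 9694972.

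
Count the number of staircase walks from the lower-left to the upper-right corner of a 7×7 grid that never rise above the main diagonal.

429

Sub-diagonal monotone paths from (0,0) to (7,7) biject with Dyck paths of semilength 7, giving C_7.
C_7 = C(14,7)/8 = 3432/8 = 429.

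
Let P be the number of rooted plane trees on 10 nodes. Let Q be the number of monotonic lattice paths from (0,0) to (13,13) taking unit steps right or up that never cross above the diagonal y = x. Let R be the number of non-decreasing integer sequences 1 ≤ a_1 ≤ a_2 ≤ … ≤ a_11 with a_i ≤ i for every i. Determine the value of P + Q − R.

Rooted ordered (plane) trees on m nodes have m−1 edges and are counted by C_{m−1}; m = 10 gives C_9. So P = C_9 = 4862.
Monotone paths in an n×n grid that stay weakly below the diagonal are counted by C_n; here n = 13. So Q = C_13 = 742900.
Such sub-staircase sequences of length n are counted by C_n; here n = 11. So R = C_11 = 58786.
P + Q − R = 4862 + 742900 − 58786 = 688976.

688976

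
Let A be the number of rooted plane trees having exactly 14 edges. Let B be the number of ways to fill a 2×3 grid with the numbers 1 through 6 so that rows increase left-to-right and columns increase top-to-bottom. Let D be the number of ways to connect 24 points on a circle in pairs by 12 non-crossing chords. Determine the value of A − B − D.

2466423

Rooted ordered trees with n edges are counted by C_n; here n = 14. So A = C_14 = 2674440.
By the hook-length formula (or a Dyck-path bijection), SYT of shape 2×3 number C_3. So B = C_3 = 5.
Pairing 24 circle points by 12 non-crossing chords gives C_12 matchings. So D = C_12 = 208012.
A − B − D = 2674440 − 5 − 208012 = 2466423.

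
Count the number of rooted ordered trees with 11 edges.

Rooted ordered trees with n edges are counted by C_n; here n = 11.
C_11 = C(22,11)/12 = 705432/12 = 58786.

58786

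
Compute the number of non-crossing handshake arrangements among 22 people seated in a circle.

58786

Non-crossing handshake pairings of 2n people are counted by C_n; 22 people gives n = 11.
C_11 = C_10 · 2(2·10+1)/(10+2) = 16796 · 42/12 = 58786.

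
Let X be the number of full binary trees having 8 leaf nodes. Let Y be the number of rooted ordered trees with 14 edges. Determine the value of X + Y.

A full binary tree with L leaves has L−1 internal nodes and is counted by C_{L−1}; L = 8 gives C_7. So X = C_7 = 429.
A rooted plane tree with 14 edges has 15 nodes, and the count is C_14. So Y = C_14 = 2674440.
X + Y = 429 + 2674440 = 2674869.

2674869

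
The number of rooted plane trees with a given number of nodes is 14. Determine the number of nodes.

Rooted ordered trees on m nodes are counted by C_{m−1}. The Catalan number equal to 14 is C_4.
So the index is 4, and the number of nodes is 4 + 1 = 5.

5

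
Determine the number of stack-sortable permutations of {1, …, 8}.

1430

Stack-sortable permutations are exactly the 231-avoiding ones, counted by C_n; here n = 8.
C_8 = C_7 · 2(2·7+1)/(7+2) = 429 · 30/9 = 1430.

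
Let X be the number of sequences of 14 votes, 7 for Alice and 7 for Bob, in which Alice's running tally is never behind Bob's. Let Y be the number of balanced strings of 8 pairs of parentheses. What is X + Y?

1859

Reading a vote for the leader as '(' and for the other as ')' turns such a sequence into a balanced string of 7 pairs, so the count is C_7. So X = C_7 = 429.
With 8 pairs the number of balanced bracket strings is the Catalan number C_8. So Y = C_8 = 1430.
X + Y = 429 + 1430 = 1859.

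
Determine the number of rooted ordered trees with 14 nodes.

742900

A rooted plane tree on 14 nodes has 13 edges, and such trees are counted by C_13.
C_13 = 742900.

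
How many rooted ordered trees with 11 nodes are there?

A rooted plane tree on 11 nodes has 10 edges, and such trees are counted by C_10.
C_10 = C(20,10)/11 = 184756/11 = 16796.

16796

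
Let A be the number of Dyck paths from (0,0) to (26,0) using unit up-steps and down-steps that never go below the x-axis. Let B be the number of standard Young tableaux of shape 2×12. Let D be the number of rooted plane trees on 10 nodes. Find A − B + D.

539750

A Dyck path with 13 up-steps and 13 down-steps has semilength 13, so there are C_13 of them. So A = C_13 = 742900.
By the hook-length formula (or a Dyck-path bijection), SYT of shape 2×12 number C_12. So B = C_12 = 208012.
Rooted ordered (plane) trees on m nodes have m−1 edges and are counted by C_{m−1}; m = 10 gives C_9. So D = C_9 = 4862.
A − B + D = 742900 − 208012 + 4862 = 539750.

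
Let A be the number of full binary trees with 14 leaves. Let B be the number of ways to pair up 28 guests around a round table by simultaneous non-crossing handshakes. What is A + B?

A full binary tree with L leaves has L−1 internal nodes and is counted by C_{L−1}; L = 14 gives C_13. So A = C_13 = 742900.
Non-crossing handshake pairings of 2n people are counted by C_n; 28 people gives n = 14. So B = C_14 = 2674440.
A + B = 742900 + 2674440 = 3417340.

3417340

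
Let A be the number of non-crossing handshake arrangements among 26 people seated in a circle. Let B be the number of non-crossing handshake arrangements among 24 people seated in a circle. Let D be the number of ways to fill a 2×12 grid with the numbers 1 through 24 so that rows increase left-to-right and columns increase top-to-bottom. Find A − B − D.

326876

With 26 = 2·13 people, non-crossing handshake pairings are non-crossing perfect matchings on a circle, counted by C_13. So A = C_13 = 742900.
Non-crossing handshake pairings of 2n people are counted by C_n; 24 people gives n = 12. So B = C_12 = 208012.
Standard Young tableaux of shape 2×n are counted by C_n; here n = 12. So D = C_12 = 208012.
A − B − D = 742900 − 208012 − 208012 = 326876.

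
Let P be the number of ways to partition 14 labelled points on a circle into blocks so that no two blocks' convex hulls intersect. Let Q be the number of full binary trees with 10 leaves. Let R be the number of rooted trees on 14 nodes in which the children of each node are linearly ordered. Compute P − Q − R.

Non-crossing partitions of an n-element set are counted by C_n; here n = 14. So P = C_14 = 2674440.
A full binary tree with L leaves has L−1 internal nodes and is counted by C_{L−1}; L = 10 gives C_9. So Q = C_9 = 4862.
A rooted plane tree on 14 nodes has 13 edges, and such trees are counted by C_13. So R = C_13 = 742900.
P − Q − R = 2674440 − 4862 − 742900 = 1926678.

1926678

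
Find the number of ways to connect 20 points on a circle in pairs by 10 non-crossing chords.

Pairing 20 circle points by 10 non-crossing chords gives C_10 matchings.
C_10 = 16796.

16796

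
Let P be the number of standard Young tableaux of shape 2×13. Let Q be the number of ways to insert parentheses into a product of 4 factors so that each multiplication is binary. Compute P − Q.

742895

By the hook-length formula (or a Dyck-path bijection), SYT of shape 2×13 number C_13. So P = C_13 = 742900.
Ways to associate a product of 4 factors correspond to binary trees on 4 leaves, so the count is C_3. So Q = C_3 = 5.
P − Q = 742900 − 5 = 742895.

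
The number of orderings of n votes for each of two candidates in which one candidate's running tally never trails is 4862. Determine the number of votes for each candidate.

9

Such ballot sequences with n votes each are counted by C_n. Since C_9 = 4862, the index is 9.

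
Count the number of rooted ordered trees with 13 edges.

742900

Rooted ordered trees with n edges are counted by C_n; here n = 13.
C_13 = C(26,13)/14 = 10400600/14 = 742900.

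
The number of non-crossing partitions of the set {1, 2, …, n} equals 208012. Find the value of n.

Non-crossing partitions of [n] are counted by C_n; 208012 = C_12.

12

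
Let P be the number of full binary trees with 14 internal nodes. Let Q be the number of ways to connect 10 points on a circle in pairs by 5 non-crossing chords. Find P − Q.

Full binary trees with n internal nodes are counted by C_n; here n = 14. So P = C_14 = 2674440.
Pairing 10 circle points by 5 non-crossing chords gives C_5 matchings. So Q = C_5 = 42.
P − Q = 2674440 − 42 = 2674398.

2674398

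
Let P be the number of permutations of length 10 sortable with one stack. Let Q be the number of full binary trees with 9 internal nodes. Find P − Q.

By Knuth's characterisation, the stack-sortable permutations of length 10 are the 231-avoiders, numbering C_10. So P = C_10 = 16796.
Full binary trees with n internal nodes are counted by C_n; here n = 9. So Q = C_9 = 4862.
P − Q = 16796 − 4862 = 11934.

11934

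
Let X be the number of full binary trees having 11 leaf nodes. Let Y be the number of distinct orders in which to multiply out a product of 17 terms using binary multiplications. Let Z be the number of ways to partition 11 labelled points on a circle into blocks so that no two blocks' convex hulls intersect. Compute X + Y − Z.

Full binary trees with 11 leaves have 11−1 = 10 internal nodes, so there are C_10 of them. So X = C_10 = 16796.
Ways to associate a product of 17 factors correspond to binary trees on 17 leaves, so the count is C_16. So Y = C_16 = 35357670.
Non-crossing partitions of an n-element set are counted by C_n; here n = 11. So Z = C_11 = 58786.
X + Y − Z = 16796 + 35357670 − 58786 = 35315680.

35315680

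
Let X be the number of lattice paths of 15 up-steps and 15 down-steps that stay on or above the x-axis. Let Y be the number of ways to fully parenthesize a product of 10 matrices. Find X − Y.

9689983

A Dyck path with 15 up-steps and 15 down-steps has semilength 15, so there are C_15 of them. So X = C_15 = 9694845.
Bracketing 10 factors into binary products is counted by C_{10−1} = C_9. So Y = C_9 = 4862.
X − Y = 9694845 − 4862 = 9689983.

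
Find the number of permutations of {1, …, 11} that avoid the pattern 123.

For any fixed pattern of length 3, the pattern-avoiding permutations of [11] number C_11.
C_11 = 58786.

58786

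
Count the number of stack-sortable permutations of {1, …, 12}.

Stack-sortable permutations are exactly the 231-avoiding ones, counted by C_n; here n = 12.
C_12 = C(24,12)/13 = 2704156/13 = 208012.

208012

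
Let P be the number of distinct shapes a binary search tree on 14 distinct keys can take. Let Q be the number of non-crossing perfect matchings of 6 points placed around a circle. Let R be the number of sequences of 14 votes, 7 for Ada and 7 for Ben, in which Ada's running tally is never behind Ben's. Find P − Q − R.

2674006

Binary trees (left/right distinguished) on n nodes are counted by C_n; here n = 14. So P = C_14 = 2674440.
Pairing 6 circle points by 3 non-crossing chords gives C_3 matchings. So Q = C_3 = 5.
Ballot sequences with n votes each where one side never trails are Dyck words, counted by C_n; here n = 7. So R = C_7 = 429.
P − Q − R = 2674440 − 5 − 429 = 2674006.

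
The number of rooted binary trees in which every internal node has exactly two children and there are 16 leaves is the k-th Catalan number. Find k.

15

A full binary tree with L leaves has L−1 internal nodes and is counted by C_{L−1}; L = 16 gives C_15.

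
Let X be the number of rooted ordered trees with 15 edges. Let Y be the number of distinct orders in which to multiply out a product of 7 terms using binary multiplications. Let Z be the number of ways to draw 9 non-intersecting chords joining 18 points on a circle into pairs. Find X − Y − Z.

A rooted plane tree with 15 edges has 16 nodes, and the count is C_15. So X = C_15 = 9694845.
Bracketing 7 factors into binary products is counted by C_{7−1} = C_6. So Y = C_6 = 132.
Pairing 18 circle points by 9 non-crossing chords gives C_9 matchings. So Z = C_9 = 4862.
X − Y − Z = 9694845 − 132 − 4862 = 9689851.

9689851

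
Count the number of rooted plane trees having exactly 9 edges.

A rooted plane tree with 9 edges has 10 nodes, and the count is C_9.
C_9 = C_8 · 2(2·8+1)/(8+2) = 1430 · 34/10 = 4862.

4862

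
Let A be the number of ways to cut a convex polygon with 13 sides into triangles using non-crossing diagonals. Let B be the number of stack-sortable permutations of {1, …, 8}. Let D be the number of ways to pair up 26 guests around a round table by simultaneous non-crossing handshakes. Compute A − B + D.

A convex 13-gon is triangulated into 11 triangles, and the number of such triangulations is the Catalan number C_{13−2} = C_11. So A = C_11 = 58786.
Stack-sortable permutations are exactly the 231-avoiding ones, counted by C_n; here n = 8. So B = C_8 = 1430.
Non-crossing handshake pairings of 2n people are counted by C_n; 26 people gives n = 13. So D = C_13 = 742900.
A − B + D = 58786 − 1430 + 742900 = 800256.

800256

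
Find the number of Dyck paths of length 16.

1430

A Dyck path with 8 up-steps and 8 down-steps has semilength 8, so there are C_8 of them.
C_8 = C(16,8)/9 = 12870/9 = 1430.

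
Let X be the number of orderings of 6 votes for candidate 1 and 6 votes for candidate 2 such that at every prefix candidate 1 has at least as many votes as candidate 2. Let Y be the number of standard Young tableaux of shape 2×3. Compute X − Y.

127

Reading a vote for the leader as '(' and for the other as ')' turns such a sequence into a balanced string of 6 pairs, so the count is C_6. So X = C_6 = 132.
By the hook-length formula (or a Dyck-path bijection), SYT of shape 2×3 number C_3. So Y = C_3 = 5.
X − Y = 132 − 5 = 127.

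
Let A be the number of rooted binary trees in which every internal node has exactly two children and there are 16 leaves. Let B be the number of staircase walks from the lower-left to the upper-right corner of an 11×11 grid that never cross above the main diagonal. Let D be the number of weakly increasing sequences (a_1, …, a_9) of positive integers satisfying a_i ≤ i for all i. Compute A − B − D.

Full binary trees with 16 leaves have 16−1 = 15 internal nodes, so there are C_15 of them. So A = C_15 = 9694845.
Monotone paths in an n×n grid that stay weakly below the diagonal are counted by C_n; here n = 11. So B = C_11 = 58786.
Weakly increasing sequences with a_i ≤ i biject with Dyck paths of semilength 9, so there are C_9. So D = C_9 = 4862.
A − B − D = 9694845 − 58786 − 4862 = 9631197.

9631197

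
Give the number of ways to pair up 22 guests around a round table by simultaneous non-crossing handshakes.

58786

Non-crossing handshake pairings of 2n people are counted by C_n; 22 people gives n = 11.
C_11 = C(22,11)/12 = 705432/12 = 58786.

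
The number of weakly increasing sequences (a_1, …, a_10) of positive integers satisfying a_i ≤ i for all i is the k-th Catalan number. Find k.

Such sub-staircase sequences of length n are counted by C_n; here n = 10.

10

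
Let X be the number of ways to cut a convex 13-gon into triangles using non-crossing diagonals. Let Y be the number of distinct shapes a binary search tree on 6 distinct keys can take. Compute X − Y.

Triangulations of a convex m-gon are counted by C_{m−2}; with m = 13 this is C_11. So X = C_11 = 58786.
There are C_n binary search tree shapes on n keys; with n = 6 that is C_6. So Y = C_6 = 132.
X − Y = 58786 − 132 = 58654.

58654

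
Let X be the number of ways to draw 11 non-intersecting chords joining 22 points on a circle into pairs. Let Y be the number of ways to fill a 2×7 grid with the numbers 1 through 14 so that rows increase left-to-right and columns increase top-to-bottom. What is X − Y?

58357

Non-crossing perfect matchings of 2n points on a circle are counted by C_n; with 22 points, n = 11. So X = C_11 = 58786.
Standard Young tableaux of shape 2×n are counted by C_n; here n = 7. So Y = C_7 = 429.
X − Y = 58786 − 429 = 58357.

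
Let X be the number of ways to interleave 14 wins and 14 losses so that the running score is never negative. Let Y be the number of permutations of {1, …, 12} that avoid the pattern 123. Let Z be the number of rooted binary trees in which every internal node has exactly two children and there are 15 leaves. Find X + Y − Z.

208012

Ballot sequences with n votes each where one side never trails are Dyck words, counted by C_n; here n = 14. So X = C_14 = 2674440.
For any fixed pattern of length 3, the pattern-avoiding permutations of [12] number C_12. So Y = C_12 = 208012.
Full binary trees with 15 leaves have 15−1 = 14 internal nodes, so there are C_14 of them. So Z = C_14 = 2674440.
X + Y − Z = 2674440 + 208012 − 2674440 = 208012.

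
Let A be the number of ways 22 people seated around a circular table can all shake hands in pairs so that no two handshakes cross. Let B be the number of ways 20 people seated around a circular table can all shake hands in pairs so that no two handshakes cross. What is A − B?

Non-crossing handshake pairings of 2n people are counted by C_n; 22 people gives n = 11. So A = C_11 = 58786.
With 20 = 2·10 people, non-crossing handshake pairings are non-crossing perfect matchings on a circle, counted by C_10. So B = C_10 = 16796.
A − B = 58786 − 16796 = 41990.

41990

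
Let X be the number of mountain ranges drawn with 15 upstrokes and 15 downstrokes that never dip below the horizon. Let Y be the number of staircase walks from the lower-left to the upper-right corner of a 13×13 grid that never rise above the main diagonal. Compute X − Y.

Dyck paths of semilength n (length 2n) are counted by C_n; here n = 15. So X = C_15 = 9694845.
Monotone paths in an n×n grid that stay weakly below the diagonal are counted by C_n; here n = 13. So Y = C_13 = 742900.
X − Y = 9694845 − 742900 = 8951945.

8951945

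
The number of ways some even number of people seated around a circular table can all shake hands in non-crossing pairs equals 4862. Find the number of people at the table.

18

Non-crossing handshake pairings of 2n people are counted by C_n; 4862 = C_9.
So n = 9, and there are 2n = 18 people.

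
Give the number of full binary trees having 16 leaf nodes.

9694845

Full binary trees with 16 leaves have 16−1 = 15 internal nodes, so there are C_15 of them.
C_15 = C(30,15)/16 = 155117520/16 = 9694845.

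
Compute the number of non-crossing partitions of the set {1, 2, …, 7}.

The non-crossing partitions of [7] form a lattice of size C_7.
C_7 = C_6 · 2(2·6+1)/(6+2) = 132 · 26/8 = 429.

429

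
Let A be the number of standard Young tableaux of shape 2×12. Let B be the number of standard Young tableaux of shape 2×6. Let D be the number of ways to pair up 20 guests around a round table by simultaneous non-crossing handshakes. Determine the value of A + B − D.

191348

Standard Young tableaux of shape 2×n are counted by C_n; here n = 12. So A = C_12 = 208012.
Standard Young tableaux of shape 2×n are counted by C_n; here n = 6. So B = C_6 = 132.
With 20 = 2·10 people, non-crossing handshake pairings are non-crossing perfect matchings on a circle, counted by C_10. So D = C_10 = 16796.
A + B − D = 208012 + 132 − 16796 = 191348.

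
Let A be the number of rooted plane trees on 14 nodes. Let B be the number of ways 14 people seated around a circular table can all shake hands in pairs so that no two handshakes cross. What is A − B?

Rooted ordered (plane) trees on m nodes have m−1 edges and are counted by C_{m−1}; m = 14 gives C_13. So A = C_13 = 742900.
Non-crossing handshake pairings of 2n people are counted by C_n; 14 people gives n = 7. So B = C_7 = 429.
A − B = 742900 − 429 = 742471.

742471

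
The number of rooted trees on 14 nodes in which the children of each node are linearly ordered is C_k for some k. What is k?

Rooted ordered (plane) trees on m nodes have m−1 edges and are counted by C_{m−1}; m = 14 gives C_13.

13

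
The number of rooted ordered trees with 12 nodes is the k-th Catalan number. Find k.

11

A rooted plane tree on 12 nodes has 11 edges, and such trees are counted by C_11.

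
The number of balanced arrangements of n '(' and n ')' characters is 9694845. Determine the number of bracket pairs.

Balanced strings of n bracket-pairs are counted by C_n; 9694845 = C_15.

15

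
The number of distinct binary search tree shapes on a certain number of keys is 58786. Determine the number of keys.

11

Binary search tree shapes on n keys are counted by C_n; 58786 = C_11.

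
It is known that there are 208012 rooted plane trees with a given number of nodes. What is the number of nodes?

Rooted ordered trees on m nodes are counted by C_{m−1}, and C_12 = 208012.
So the index is 12, and the number of nodes is 12 + 1 = 13.

13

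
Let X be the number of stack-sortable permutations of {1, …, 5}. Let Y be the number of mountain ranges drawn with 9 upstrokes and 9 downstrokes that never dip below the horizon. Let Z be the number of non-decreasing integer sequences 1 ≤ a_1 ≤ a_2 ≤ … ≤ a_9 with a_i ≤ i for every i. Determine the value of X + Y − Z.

By Knuth's characterisation, the stack-sortable permutations of length 5 are the 231-avoiders, numbering C_5. So X = C_5 = 42.
A Dyck path with 9 up-steps and 9 down-steps has semilength 9, so there are C_9 of them. So Y = C_9 = 4862.
Weakly increasing sequences with a_i ≤ i biject with Dyck paths of semilength 9, so there are C_9. So Z = C_9 = 4862.
X + Y − Z = 42 + 4862 − 4862 = 42.

42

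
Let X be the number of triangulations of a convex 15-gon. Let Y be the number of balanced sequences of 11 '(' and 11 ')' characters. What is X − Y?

The number of triangulations of a 15-gon is the Catalan number C_13 (index = sides − 2). So X = C_13 = 742900.
A balanced arrangement of 11 bracket pairs is a Dyck word of semilength 11, so the count is C_11. So Y = C_11 = 58786.
X − Y = 742900 − 58786 = 684114.

684114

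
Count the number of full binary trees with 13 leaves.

A full binary tree with L leaves has L−1 internal nodes and is counted by C_{L−1}; L = 13 gives C_12.
C_12 = C_11 · 2(2·11+1)/(11+2) = 58786 · 46/13 = 208012.

208012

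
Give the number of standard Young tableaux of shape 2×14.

2674440

By the hook-length formula (or a Dyck-path bijection), SYT of shape 2×14 number C_14.
C_14 = 2674440.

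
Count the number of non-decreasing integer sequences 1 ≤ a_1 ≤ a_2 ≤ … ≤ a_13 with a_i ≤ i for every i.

Such sub-staircase sequences of length n are counted by C_n; here n = 13.
C_13 = 742900.

742900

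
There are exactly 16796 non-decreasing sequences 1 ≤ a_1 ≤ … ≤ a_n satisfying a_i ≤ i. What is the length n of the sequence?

Such sub-staircase sequences of length n are counted by C_n. Since C_10 = 16796, the index is 10.

10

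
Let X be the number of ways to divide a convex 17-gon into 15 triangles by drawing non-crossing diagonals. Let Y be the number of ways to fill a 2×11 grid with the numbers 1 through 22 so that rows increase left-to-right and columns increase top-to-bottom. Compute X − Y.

9636059

Triangulations of a convex m-gon are counted by C_{m−2}; with m = 17 this is C_15. So X = C_15 = 9694845.
Standard Young tableaux of shape 2×n are counted by C_n; here n = 11. So Y = C_11 = 58786.
X − Y = 9694845 − 58786 = 9636059.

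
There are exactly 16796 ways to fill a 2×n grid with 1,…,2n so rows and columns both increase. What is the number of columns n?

10

Standard Young tableaux of shape 2×n are counted by C_n. The Catalan number equal to 16796 is C_10.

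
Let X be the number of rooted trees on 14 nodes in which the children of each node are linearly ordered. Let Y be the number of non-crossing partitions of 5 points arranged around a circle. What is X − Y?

742858

Rooted ordered (plane) trees on m nodes have m−1 edges and are counted by C_{m−1}; m = 14 gives C_13. So X = C_13 = 742900.
The non-crossing partitions of [5] form a lattice of size C_5. So Y = C_5 = 42.
X − Y = 742900 − 42 = 742858.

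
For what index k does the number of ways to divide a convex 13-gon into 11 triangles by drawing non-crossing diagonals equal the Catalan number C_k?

11

The number of triangulations of a 13-gon is the Catalan number C_11 (index = sides − 2).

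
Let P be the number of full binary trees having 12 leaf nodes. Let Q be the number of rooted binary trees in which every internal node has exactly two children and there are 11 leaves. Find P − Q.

A full binary tree with L leaves has L−1 internal nodes and is counted by C_{L−1}; L = 12 gives C_11. So P = C_11 = 58786.
A full binary tree with L leaves has L−1 internal nodes and is counted by C_{L−1}; L = 11 gives C_10. So Q = C_10 = 16796.
P − Q = 58786 − 16796 = 41990.

41990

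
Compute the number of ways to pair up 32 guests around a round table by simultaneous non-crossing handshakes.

35357670

With 32 = 2·16 people, non-crossing handshake pairings are non-crossing perfect matchings on a circle, counted by C_16.
C_16 = C(32,16)/17 = 601080390/17 = 35357670.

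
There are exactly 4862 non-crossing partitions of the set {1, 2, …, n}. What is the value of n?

Non-crossing partitions of [n] are counted by C_n. Since C_9 = 4862, the index is 9.

9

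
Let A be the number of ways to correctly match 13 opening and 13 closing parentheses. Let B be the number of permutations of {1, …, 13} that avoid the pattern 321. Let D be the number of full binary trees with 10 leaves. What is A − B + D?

4862

A balanced arrangement of 13 bracket pairs is a Dyck word of semilength 13, so the count is C_13. So A = C_13 = 742900.
Permutations of [n] avoiding any single length-3 pattern are counted by C_n; here n = 13. So B = C_13 = 742900.
A full binary tree with L leaves has L−1 internal nodes and is counted by C_{L−1}; L = 10 gives C_9. So D = C_9 = 4862.
A − B + D = 742900 − 742900 + 4862 = 4862.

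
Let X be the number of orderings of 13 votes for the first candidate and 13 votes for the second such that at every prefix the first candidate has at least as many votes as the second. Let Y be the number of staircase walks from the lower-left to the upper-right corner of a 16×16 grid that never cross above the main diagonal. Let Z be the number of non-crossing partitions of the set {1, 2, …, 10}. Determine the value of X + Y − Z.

36083774

Ballot sequences with n votes each where one side never trails are Dyck words, counted by C_n; here n = 13. So X = C_13 = 742900.
Sub-diagonal monotone paths from (0,0) to (16,16) biject with Dyck paths of semilength 16, giving C_16. So Y = C_16 = 35357670.
The non-crossing partitions of [10] form a lattice of size C_10. So Z = C_10 = 16796.
X + Y − Z = 742900 + 35357670 − 16796 = 36083774.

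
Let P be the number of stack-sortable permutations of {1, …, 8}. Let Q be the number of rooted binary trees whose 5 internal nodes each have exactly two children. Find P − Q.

1388

By Knuth's characterisation, the stack-sortable permutations of length 8 are the 231-avoiders, numbering C_8. So P = C_8 = 1430.
The number of full binary trees on 5 internal nodes is the Catalan number C_5. So Q = C_5 = 42.
P − Q = 1430 − 42 = 1388.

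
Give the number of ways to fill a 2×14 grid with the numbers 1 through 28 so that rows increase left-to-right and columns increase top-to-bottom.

2674440

By the hook-length formula (or a Dyck-path bijection), SYT of shape 2×14 number C_14.
C_14 = C(28,14)/15 = 40116600/15 = 2674440.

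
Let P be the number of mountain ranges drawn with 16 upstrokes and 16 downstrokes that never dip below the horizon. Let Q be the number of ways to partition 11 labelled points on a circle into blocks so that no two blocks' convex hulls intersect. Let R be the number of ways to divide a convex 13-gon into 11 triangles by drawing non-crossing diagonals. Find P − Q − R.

35240098

A Dyck path with 16 up-steps and 16 down-steps has semilength 16, so there are C_16 of them. So P = C_16 = 35357670.
The non-crossing partitions of [11] form a lattice of size C_11. So Q = C_11 = 58786.
The number of triangulations of a 13-gon is the Catalan number C_11 (index = sides − 2). So R = C_11 = 58786.
P − Q − R = 35357670 − 58786 − 58786 = 35240098.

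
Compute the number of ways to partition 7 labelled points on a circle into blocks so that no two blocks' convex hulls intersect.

Non-crossing partitions of an n-element set are counted by C_n; here n = 7.
C_7 = 429.

429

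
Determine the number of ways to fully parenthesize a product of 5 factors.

14

Ways to associate a product of 5 factors correspond to binary trees on 5 leaves, so the count is C_4.
C_4 = C(8,4)/5 = 70/5 = 14.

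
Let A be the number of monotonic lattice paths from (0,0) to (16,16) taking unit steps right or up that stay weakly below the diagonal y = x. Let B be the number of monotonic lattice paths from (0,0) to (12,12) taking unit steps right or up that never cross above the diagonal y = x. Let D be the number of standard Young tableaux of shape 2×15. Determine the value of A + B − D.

Sub-diagonal monotone paths from (0,0) to (16,16) biject with Dyck paths of semilength 16, giving C_16. So A = C_16 = 35357670.
Sub-diagonal monotone paths from (0,0) to (12,12) biject with Dyck paths of semilength 12, giving C_12. So B = C_12 = 208012.
Standard Young tableaux of shape 2×n are counted by C_n; here n = 15. So D = C_15 = 9694845.
A + B − D = 35357670 + 208012 − 9694845 = 25870837.

25870837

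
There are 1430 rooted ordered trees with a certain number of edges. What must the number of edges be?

8

Rooted ordered trees with n edges are counted by C_n, and C_8 = 1430.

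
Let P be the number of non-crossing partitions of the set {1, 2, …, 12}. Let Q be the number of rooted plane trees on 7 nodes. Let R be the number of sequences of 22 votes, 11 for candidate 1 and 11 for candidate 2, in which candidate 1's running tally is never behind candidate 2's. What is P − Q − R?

149094

The non-crossing partitions of [12] form a lattice of size C_12. So P = C_12 = 208012.
Rooted ordered (plane) trees on m nodes have m−1 edges and are counted by C_{m−1}; m = 7 gives C_6. So Q = C_6 = 132.
Reading a vote for the leader as '(' and for the other as ')' turns such a sequence into a balanced string of 11 pairs, so the count is C_11. So R = C_11 = 58786.
P − Q − R = 208012 − 132 − 58786 = 149094.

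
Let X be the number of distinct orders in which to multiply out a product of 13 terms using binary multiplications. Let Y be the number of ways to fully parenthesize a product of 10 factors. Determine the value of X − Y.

203150

Bracketing 13 factors into binary products is counted by C_{13−1} = C_12. So X = C_12 = 208012.
Parenthesizations of m factors correspond to full binary trees with m leaves, counted by C_{m−1}; m = 10 gives C_9. So Y = C_9 = 4862.
X − Y = 208012 − 4862 = 203150.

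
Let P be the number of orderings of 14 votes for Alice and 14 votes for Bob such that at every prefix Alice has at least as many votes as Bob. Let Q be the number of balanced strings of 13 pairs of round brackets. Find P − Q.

1931540

Reading a vote for the leader as '(' and for the other as ')' turns such a sequence into a balanced string of 14 pairs, so the count is C_14. So P = C_14 = 2674440.
A balanced arrangement of 13 bracket pairs is a Dyck word of semilength 13, so the count is C_13. So Q = C_13 = 742900.
P − Q = 2674440 − 742900 = 1931540.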